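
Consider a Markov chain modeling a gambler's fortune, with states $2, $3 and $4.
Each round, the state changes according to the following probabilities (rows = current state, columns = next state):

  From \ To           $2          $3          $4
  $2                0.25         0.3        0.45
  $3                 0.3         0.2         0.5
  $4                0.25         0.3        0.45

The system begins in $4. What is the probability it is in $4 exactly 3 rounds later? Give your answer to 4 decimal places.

0.4635

Propagate the distribution vector 3 rounds from $4.
After 0 rounds: (0.0000, 0.0000, 1.0000)
After 1 round: (0.2500, 0.3000, 0.4500)
After 2 rounds: (0.2650, 0.2700, 0.4650)
After 3 rounds: (0.2635, 0.2730, 0.4635)
P(in $4 after 3 rounds) = 0.4635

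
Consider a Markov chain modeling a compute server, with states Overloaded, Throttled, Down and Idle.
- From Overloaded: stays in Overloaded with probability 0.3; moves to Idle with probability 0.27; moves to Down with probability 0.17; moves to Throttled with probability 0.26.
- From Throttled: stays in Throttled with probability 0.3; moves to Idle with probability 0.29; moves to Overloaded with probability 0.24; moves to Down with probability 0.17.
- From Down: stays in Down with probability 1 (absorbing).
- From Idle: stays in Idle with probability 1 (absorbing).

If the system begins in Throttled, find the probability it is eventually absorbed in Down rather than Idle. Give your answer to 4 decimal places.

0.3737

Let h(s) be the probability of absorption at Down starting from transient state s. Then h(Down) = 1 and h(Idle) = 0. By first-step analysis:
h(Overloaded) = 0.3·h(Overloaded) + 0.26·h(Throttled) + 0.17·1 + 0.27·0
h(Throttled) = 0.24·h(Overloaded) + 0.3·h(Throttled) + 0.17·1 + 0.29·0
Solving: h(Overloaded) = 0.3817, h(Throttled) = 0.3737.
Starting from Throttled, the probability is 0.3737.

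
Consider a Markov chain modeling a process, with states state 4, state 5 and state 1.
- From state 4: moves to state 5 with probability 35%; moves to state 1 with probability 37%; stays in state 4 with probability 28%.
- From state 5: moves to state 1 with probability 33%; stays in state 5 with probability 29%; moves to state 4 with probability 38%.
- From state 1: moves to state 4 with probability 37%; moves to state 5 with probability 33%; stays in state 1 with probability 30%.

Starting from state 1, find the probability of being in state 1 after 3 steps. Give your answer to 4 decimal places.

0.3335

Propagate the distribution vector 3 steps from state 1.
After 0 steps: (0.0000, 0.0000, 1.0000)
After 1 step: (0.3700, 0.3300, 0.3000)
After 2 steps: (0.3400, 0.3242, 0.3358)
After 3 steps: (0.3426, 0.3238, 0.3335)
P(in state 1 after 3 steps) = 0.3335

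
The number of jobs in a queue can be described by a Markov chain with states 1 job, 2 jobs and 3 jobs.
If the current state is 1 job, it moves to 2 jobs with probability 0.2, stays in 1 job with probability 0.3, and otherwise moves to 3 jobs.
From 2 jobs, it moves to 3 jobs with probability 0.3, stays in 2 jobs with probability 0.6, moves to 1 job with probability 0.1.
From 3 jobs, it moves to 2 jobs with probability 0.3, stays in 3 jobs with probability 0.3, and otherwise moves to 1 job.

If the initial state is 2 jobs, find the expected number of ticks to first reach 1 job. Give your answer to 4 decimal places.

5.2632

Let t(s) be the expected number of ticks to first reach 1 job from state s, with t(1 job) = 0. Conditioning on the first tick:
t(2 jobs) = 1 + 0.6·t(2 jobs) + 0.3·t(3 jobs)
t(3 jobs) = 1 + 0.3·t(2 jobs) + 0.3·t(3 jobs)
Solving: t(2 jobs) = 5.2632, t(3 jobs) = 3.6842.
Expected ticks from 2 jobs to 1 job: 5.2632.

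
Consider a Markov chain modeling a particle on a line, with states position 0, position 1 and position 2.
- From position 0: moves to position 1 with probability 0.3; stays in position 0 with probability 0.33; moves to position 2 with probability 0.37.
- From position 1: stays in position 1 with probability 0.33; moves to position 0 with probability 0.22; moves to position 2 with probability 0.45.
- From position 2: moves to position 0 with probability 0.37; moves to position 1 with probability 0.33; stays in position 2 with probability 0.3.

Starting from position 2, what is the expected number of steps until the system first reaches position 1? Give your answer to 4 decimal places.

Let t(s) be the expected number of steps to first reach position 1 from state s, with t(position 1) = 0. Conditioning on the first step:
t(position 0) = 1 + 0.33·t(position 0) + 0.37·t(position 2)
t(position 2) = 1 + 0.37·t(position 0) + 0.3·t(position 2)
Solving: t(position 0) = 3.2219, t(position 2) = 3.1316.
Expected steps from position 2 to position 1: 3.1316.

3.1316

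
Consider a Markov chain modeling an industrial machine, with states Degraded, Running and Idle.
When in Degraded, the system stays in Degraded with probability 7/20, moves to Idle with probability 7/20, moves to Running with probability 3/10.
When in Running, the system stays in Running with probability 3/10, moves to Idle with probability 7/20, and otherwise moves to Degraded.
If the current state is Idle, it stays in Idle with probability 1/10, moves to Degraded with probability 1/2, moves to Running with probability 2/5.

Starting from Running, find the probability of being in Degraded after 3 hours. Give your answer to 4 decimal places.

Propagate the distribution vector 3 hours from Running.
After 0 hours: (0.0000, 1.0000, 0.0000)
After 1 hour: (0.3500, 0.3000, 0.3500)
After 2 hours: (0.4025, 0.3350, 0.2625)
After 3 hours: (0.3894, 0.3263, 0.2844)
P(in Degraded after 3 hours) = 0.3894

0.3894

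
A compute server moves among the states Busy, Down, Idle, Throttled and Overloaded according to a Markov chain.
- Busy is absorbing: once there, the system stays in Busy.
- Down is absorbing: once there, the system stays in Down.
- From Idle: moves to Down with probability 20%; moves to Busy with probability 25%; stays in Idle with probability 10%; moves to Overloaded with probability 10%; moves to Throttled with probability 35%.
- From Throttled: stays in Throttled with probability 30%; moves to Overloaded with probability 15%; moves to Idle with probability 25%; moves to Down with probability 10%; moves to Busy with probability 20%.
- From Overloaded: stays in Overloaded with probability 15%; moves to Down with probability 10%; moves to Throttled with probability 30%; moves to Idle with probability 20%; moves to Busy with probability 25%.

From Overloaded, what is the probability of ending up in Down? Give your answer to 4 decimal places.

Let h(s) be the probability of absorption at Down starting from transient state s. Then h(Down) = 1 and h(Busy) = 0. By first-step analysis:
h(Idle) = 0.25·0 + 0.2·1 + 0.1·h(Idle) + 0.35·h(Throttled) + 0.1·h(Overloaded)
h(Throttled) = 0.2·0 + 0.1·1 + 0.25·h(Idle) + 0.3·h(Throttled) + 0.15·h(Overloaded)
h(Overloaded) = 0.25·0 + 0.1·1 + 0.2·h(Idle) + 0.3·h(Throttled) + 0.15·h(Overloaded)
Solving: h(Idle) = 0.3988, h(Throttled) = 0.3577, h(Overloaded) = 0.3377.
Starting from Overloaded, the probability is 0.3377.

0.3377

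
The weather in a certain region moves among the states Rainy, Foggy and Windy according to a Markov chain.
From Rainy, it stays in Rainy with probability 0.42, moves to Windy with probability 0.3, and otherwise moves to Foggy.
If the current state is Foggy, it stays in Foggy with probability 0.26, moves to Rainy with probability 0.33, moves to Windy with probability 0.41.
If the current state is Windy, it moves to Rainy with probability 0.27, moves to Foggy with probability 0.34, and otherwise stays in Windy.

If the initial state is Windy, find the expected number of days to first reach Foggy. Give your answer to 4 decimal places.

Let t(s) be the expected number of days to first reach Foggy from state s, with t(Foggy) = 0. Conditioning on the first day:
t(Rainy) = 1 + 0.42·t(Rainy) + 0.3·t(Windy)
t(Windy) = 1 + 0.27·t(Rainy) + 0.39·t(Windy)
Solving: t(Rainy) = 3.3358, t(Windy) = 3.1158.
Expected days from Windy to Foggy: 3.1158.

3.1158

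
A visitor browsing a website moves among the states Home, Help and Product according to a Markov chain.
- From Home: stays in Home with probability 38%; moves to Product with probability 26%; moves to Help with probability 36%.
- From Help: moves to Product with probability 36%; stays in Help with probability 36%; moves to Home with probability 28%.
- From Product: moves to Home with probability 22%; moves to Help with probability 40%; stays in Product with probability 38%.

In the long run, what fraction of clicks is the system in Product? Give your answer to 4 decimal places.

0.3379

Let the stationary distribution be π with π = πP and π_1 + π_2 + π_3 = 1.
π_1 = 0.38·π_1 + 0.28·π_2 + 0.22·π_3
π_2 = 0.36·π_1 + 0.36·π_2 + 0.4·π_3
Solving with the normalization constraint gives π = (0.2886, 0.3735, 0.3379).
So the stationary probability of Product is 0.3379.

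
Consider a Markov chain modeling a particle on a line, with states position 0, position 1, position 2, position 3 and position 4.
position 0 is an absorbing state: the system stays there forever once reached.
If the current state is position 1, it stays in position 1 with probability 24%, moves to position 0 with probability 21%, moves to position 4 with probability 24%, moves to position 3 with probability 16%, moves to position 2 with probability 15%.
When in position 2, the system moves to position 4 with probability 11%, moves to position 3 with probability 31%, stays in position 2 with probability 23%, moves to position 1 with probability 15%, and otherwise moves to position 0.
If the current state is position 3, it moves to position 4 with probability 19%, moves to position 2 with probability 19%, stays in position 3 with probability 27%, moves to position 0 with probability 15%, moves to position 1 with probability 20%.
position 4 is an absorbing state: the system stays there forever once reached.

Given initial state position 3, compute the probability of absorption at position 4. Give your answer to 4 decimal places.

0.5188

Let h(s) be the probability of absorption at position 4 starting from transient state s. Then h(position 4) = 1 and h(position 0) = 0. By first-step analysis:
h(position 1) = 0.21·0 + 0.24·h(position 1) + 0.15·h(position 2) + 0.16·h(position 3) + 0.24·1
h(position 2) = 0.2·0 + 0.15·h(position 1) + 0.23·h(position 2) + 0.31·h(position 3) + 0.11·1
h(position 3) = 0.15·0 + 0.2·h(position 1) + 0.19·h(position 2) + 0.27·h(position 3) + 0.19·1
Solving: h(position 1) = 0.5142, h(position 2) = 0.4519, h(position 3) = 0.5188.
Starting from position 3, the probability is 0.5188.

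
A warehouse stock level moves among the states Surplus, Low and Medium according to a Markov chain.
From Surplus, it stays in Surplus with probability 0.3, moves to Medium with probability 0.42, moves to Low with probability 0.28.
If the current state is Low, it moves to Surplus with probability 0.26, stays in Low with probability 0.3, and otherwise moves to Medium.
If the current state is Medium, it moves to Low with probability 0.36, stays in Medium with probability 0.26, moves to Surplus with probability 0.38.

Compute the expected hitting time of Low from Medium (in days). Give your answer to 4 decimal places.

Let t(s) be the expected number of days to first reach Low from state s, with t(Low) = 0. Conditioning on the first day:
t(Surplus) = 1 + 0.3·t(Surplus) + 0.42·t(Medium)
t(Medium) = 1 + 0.38·t(Surplus) + 0.26·t(Medium)
Solving: t(Surplus) = 3.2366, t(Medium) = 3.0134.
Expected days from Medium to Low: 3.0134.

3.0134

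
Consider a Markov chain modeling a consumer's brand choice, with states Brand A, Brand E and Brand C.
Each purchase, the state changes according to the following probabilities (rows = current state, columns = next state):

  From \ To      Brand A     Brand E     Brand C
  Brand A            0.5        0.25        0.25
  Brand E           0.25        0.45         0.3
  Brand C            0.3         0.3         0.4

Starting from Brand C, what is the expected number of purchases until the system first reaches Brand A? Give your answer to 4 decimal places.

Let t(s) be the expected number of purchases to first reach Brand A from state s, with t(Brand A) = 0. Conditioning on the first purchase:
t(Brand E) = 1 + 0.45·t(Brand E) + 0.3·t(Brand C)
t(Brand C) = 1 + 0.3·t(Brand E) + 0.4·t(Brand C)
Solving: t(Brand E) = 3.7500, t(Brand C) = 3.5417.
Expected purchases from Brand C to Brand A: 3.5417.

3.5417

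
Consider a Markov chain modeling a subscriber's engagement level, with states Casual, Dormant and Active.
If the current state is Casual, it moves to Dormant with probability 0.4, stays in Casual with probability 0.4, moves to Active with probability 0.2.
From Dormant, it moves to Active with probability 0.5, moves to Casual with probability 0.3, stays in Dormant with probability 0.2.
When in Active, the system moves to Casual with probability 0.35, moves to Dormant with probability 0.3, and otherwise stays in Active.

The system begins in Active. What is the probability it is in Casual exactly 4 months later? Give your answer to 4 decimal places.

Propagate the distribution vector 4 months from Active.
After 0 months: (0.0000, 0.0000, 1.0000)
After 1 month: (0.3500, 0.3000, 0.3500)
After 2 months: (0.3525, 0.3050, 0.3425)
After 3 months: (0.3524, 0.3048, 0.3429)
After 4 months: (0.3524, 0.3048, 0.3429)
P(in Casual after 4 months) = 0.3524

0.3524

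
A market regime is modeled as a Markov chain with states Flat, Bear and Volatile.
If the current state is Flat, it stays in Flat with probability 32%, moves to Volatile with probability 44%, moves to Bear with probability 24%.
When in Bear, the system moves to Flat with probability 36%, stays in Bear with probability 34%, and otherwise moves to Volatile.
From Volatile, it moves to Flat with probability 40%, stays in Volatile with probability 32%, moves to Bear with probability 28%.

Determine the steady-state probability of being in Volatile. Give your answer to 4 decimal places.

Let the stationary distribution be π with π = πP and π_1 + π_2 + π_3 = 1.
π_1 = 0.32·π_1 + 0.36·π_2 + 0.4·π_3
π_2 = 0.24·π_1 + 0.34·π_2 + 0.28·π_3
Solving with the normalization constraint gives π = (0.3599, 0.2826, 0.3575).
So the stationary probability of Volatile is 0.3575.

0.3575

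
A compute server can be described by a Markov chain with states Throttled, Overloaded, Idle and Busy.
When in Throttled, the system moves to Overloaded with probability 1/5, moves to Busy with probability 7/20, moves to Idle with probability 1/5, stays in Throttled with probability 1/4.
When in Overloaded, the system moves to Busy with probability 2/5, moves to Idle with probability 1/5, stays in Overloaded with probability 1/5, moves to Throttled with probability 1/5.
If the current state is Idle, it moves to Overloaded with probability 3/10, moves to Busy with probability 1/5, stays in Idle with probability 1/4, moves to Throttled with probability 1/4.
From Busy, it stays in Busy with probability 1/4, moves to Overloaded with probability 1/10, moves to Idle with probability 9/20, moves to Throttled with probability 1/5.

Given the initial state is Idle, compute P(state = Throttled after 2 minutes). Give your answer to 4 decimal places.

Propagate the distribution vector 2 minutes from Idle.
After 0 minutes: (0.0000, 0.0000, 1.0000, 0.0000)
After 1 minute: (0.2500, 0.3000, 0.2500, 0.2000)
After 2 minutes: (0.2250, 0.2050, 0.2625, 0.3075)
P(in Throttled after 2 minutes) = 0.2250

0.2250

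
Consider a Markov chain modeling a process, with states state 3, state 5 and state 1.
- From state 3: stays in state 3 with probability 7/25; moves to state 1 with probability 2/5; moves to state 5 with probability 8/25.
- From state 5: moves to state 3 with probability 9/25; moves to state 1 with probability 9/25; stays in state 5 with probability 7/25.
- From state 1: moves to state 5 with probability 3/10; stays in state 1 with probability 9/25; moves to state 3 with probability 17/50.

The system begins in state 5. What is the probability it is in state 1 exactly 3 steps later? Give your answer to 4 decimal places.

Propagate the distribution vector 3 steps from state 5.
After 0 steps: (0.0000, 1.0000, 0.0000)
After 1 step: (0.3600, 0.2800, 0.3600)
After 2 steps: (0.3240, 0.3016, 0.3744)
After 3 steps: (0.3266, 0.3004, 0.3730)
P(in state 1 after 3 steps) = 0.3730

0.3730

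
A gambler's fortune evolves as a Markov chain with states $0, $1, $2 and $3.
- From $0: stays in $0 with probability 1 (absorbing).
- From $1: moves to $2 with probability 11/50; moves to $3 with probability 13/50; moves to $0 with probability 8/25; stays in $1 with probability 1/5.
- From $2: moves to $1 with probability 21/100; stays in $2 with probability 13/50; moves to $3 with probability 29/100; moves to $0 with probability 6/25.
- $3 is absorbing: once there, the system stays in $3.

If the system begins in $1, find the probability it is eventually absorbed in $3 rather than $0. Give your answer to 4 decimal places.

0.4694

Let h(s) be the probability of absorption at $3 starting from transient state s. Then h($3) = 1 and h($0) = 0. By first-step analysis:
h($1) = 0.32·0 + 0.2·h($1) + 0.22·h($2) + 0.26·1
h($2) = 0.24·0 + 0.21·h($1) + 0.26·h($2) + 0.29·1
Solving: h($1) = 0.4694, h($2) = 0.5251.
Starting from $1, the probability is 0.4694.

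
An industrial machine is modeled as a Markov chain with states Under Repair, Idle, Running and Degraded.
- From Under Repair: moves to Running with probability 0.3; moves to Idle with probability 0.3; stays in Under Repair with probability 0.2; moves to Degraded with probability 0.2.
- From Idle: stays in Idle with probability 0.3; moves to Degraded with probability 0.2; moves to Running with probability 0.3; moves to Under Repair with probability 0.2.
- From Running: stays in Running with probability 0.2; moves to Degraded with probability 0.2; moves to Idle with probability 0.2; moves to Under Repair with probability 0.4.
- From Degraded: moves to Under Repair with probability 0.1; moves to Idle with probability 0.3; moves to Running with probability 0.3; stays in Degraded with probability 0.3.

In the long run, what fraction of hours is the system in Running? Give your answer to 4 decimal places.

Let the stationary distribution be π with π = πP and π_1 + π_2 + π_3 + π_4 = 1.
π_1 = 0.2·π_1 + 0.2·π_2 + 0.4·π_3 + 0.1·π_4
π_2 = 0.3·π_1 + 0.3·π_2 + 0.2·π_3 + 0.3·π_4
π_3 = 0.3·π_1 + 0.3·π_2 + 0.2·π_3 + 0.3·π_4
Solving with the normalization constraint gives π = (0.2323, 0.2727, 0.2727, 0.2222).
So the stationary probability of Running is 0.2727.

0.2727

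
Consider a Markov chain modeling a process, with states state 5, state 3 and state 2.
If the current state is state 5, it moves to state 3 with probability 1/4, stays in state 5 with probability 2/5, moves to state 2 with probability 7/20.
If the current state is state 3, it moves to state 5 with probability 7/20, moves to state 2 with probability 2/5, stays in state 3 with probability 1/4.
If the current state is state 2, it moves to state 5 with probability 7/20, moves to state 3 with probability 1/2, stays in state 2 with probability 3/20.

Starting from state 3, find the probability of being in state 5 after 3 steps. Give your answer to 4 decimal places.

Propagate the distribution vector 3 steps from state 3.
After 0 steps: (0.0000, 1.0000, 0.0000)
After 1 step: (0.3500, 0.2500, 0.4000)
After 2 steps: (0.3675, 0.3500, 0.2825)
After 3 steps: (0.3684, 0.3206, 0.3110)
P(in state 5 after 3 steps) = 0.3684

0.3684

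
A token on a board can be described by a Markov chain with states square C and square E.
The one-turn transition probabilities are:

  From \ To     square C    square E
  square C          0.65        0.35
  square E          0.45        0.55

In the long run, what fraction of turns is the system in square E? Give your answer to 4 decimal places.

Let the stationary distribution be π with π = πP and π_1 + π_2 = 1.
π_1 = 0.65·π_1 + 0.45·π_2
Solving with the normalization constraint gives π = (0.5625, 0.4375).
So the stationary probability of square E is 0.4375.

0.4375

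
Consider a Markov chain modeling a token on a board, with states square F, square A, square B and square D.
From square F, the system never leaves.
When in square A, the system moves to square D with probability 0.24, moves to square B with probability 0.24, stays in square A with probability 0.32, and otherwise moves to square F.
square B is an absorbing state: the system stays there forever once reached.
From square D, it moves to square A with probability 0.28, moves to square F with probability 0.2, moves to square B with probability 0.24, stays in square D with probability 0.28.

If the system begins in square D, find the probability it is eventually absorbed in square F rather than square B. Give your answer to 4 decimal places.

Let h(s) be the probability of absorption at square F starting from transient state s. Then h(square F) = 1 and h(square B) = 0. By first-step analysis:
h(square A) = 0.2·1 + 0.32·h(square A) + 0.24·0 + 0.24·h(square D)
h(square D) = 0.2·1 + 0.28·h(square A) + 0.24·0 + 0.28·h(square D)
Solving: h(square A) = 0.4545, h(square D) = 0.4545.
Starting from square D, the probability is 0.4545.

0.4545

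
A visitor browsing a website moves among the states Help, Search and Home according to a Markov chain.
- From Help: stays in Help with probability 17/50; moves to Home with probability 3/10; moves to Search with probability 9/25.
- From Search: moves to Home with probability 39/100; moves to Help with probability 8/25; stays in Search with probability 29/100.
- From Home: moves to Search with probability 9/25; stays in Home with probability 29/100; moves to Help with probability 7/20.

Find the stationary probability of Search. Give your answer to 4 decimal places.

Let the stationary distribution be π with π = πP and π_1 + π_2 + π_3 = 1.
π_1 = 0.34·π_1 + 0.32·π_2 + 0.35·π_3
π_2 = 0.36·π_1 + 0.29·π_2 + 0.36·π_3
Solving with the normalization constraint gives π = (0.3365, 0.3364, 0.3270).
So the stationary probability of Search is 0.3364.

0.3364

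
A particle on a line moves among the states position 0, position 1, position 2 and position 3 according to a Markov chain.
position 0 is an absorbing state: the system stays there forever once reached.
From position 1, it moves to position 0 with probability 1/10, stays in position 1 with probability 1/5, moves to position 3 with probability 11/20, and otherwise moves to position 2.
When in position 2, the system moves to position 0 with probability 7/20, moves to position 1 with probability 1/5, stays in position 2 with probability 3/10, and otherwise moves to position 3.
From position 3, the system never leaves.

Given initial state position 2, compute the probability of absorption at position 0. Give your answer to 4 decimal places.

0.5660

Let h(s) be the probability of absorption at position 0 starting from transient state s. Then h(position 0) = 1 and h(position 3) = 0. By first-step analysis:
h(position 1) = 0.1·1 + 0.2·h(position 1) + 0.15·h(position 2) + 0.55·0
h(position 2) = 0.35·1 + 0.2·h(position 1) + 0.3·h(position 2) + 0.15·0
Solving: h(position 1) = 0.2311, h(position 2) = 0.5660.
Starting from position 2, the probability is 0.5660.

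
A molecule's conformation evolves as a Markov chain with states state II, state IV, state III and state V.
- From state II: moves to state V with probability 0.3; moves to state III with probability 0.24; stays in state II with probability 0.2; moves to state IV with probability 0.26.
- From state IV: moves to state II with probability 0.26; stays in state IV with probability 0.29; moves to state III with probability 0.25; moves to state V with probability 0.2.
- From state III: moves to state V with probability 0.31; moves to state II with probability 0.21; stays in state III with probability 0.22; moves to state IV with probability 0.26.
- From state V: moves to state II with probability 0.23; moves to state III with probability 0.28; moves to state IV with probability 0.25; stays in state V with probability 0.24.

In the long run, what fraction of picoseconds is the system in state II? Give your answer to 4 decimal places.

0.2262

Let the stationary distribution be π with π = πP and π_1 + π_2 + π_3 + π_4 = 1.
π_1 = 0.2·π_1 + 0.26·π_2 + 0.21·π_3 + 0.23·π_4
π_2 = 0.26·π_1 + 0.29·π_2 + 0.26·π_3 + 0.25·π_4
π_3 = 0.24·π_1 + 0.25·π_2 + 0.22·π_3 + 0.28·π_4
Solving with the normalization constraint gives π = (0.2262, 0.2654, 0.2481, 0.2603).
So the stationary probability of state II is 0.2262.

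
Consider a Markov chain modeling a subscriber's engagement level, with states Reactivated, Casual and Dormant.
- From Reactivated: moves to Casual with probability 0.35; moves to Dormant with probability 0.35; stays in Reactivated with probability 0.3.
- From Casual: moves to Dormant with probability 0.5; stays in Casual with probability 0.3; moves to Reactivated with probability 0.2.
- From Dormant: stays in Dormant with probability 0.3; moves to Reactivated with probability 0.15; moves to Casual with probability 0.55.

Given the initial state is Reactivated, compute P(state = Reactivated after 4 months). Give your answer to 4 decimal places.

Propagate the distribution vector 4 months from Reactivated.
After 0 months: (1.0000, 0.0000, 0.0000)
After 1 month: (0.3000, 0.3500, 0.3500)
After 2 months: (0.2125, 0.4025, 0.3850)
After 3 months: (0.2020, 0.4069, 0.3911)
After 4 months: (0.2006, 0.4079, 0.3915)
P(in Reactivated after 4 months) = 0.2006

0.2006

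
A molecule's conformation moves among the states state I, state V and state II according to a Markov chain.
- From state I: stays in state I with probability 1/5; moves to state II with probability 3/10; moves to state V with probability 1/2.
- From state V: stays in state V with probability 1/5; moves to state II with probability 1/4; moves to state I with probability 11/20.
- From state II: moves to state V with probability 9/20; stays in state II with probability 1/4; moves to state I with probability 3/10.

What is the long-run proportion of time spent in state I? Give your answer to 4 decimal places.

Let the stationary distribution be π with π = πP and π_1 + π_2 + π_3 = 1.
π_1 = 0.2·π_1 + 0.55·π_2 + 0.3·π_3
π_2 = 0.5·π_1 + 0.2·π_2 + 0.45·π_3
Solving with the normalization constraint gives π = (0.3578, 0.3743, 0.2679).
So the stationary probability of state I is 0.3578.

0.3578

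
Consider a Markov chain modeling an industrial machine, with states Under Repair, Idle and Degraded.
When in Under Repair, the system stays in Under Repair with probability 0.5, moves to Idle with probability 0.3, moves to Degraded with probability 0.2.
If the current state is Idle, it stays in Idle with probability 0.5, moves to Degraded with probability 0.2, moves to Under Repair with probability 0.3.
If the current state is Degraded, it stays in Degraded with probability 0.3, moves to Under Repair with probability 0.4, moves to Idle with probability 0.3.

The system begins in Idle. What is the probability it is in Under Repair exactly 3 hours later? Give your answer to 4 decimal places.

0.3980

Propagate the distribution vector 3 hours from Idle.
After 0 hours: (0.0000, 1.0000, 0.0000)
After 1 hour: (0.3000, 0.5000, 0.2000)
After 2 hours: (0.3800, 0.4000, 0.2200)
After 3 hours: (0.3980, 0.3800, 0.2220)
P(in Under Repair after 3 hours) = 0.3980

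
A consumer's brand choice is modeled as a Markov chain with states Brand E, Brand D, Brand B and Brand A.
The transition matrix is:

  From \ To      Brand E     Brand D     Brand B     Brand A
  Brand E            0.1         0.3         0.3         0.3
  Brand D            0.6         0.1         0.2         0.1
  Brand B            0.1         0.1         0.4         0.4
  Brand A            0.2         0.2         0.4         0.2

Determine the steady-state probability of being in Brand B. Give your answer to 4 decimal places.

0.3448

Let the stationary distribution be π with π = πP and π_1 + π_2 + π_3 + π_4 = 1.
π_1 = 0.1·π_1 + 0.6·π_2 + 0.1·π_3 + 0.2·π_4
π_2 = 0.3·π_1 + 0.1·π_2 + 0.1·π_3 + 0.2·π_4
π_3 = 0.3·π_1 + 0.2·π_2 + 0.4·π_3 + 0.4·π_4
Solving with the normalization constraint gives π = (0.2122, 0.1698, 0.3448, 0.2732).
So the stationary probability of Brand B is 0.3448.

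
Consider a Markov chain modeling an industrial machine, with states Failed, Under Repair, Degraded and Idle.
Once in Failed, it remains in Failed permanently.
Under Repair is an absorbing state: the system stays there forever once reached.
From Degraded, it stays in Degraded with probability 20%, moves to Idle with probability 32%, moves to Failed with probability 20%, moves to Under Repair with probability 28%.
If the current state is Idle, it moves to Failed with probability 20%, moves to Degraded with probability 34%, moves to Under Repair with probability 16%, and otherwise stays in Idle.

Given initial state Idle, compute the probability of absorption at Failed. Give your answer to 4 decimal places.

Let h(s) be the probability of absorption at Failed starting from transient state s. Then h(Failed) = 1 and h(Under Repair) = 0. By first-step analysis:
h(Degraded) = 0.2·1 + 0.28·0 + 0.2·h(Degraded) + 0.32·h(Idle)
h(Idle) = 0.2·1 + 0.16·0 + 0.34·h(Degraded) + 0.3·h(Idle)
Solving: h(Degraded) = 0.4521, h(Idle) = 0.5053.
Starting from Idle, the probability is 0.5053.

0.5053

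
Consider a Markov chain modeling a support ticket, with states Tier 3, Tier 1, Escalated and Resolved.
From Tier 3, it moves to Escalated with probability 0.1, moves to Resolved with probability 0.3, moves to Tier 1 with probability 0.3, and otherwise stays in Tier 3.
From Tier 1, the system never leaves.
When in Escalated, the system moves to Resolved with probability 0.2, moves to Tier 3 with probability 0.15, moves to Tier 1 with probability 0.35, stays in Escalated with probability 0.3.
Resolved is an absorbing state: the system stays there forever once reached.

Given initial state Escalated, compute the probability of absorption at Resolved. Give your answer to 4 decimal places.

Let h(s) be the probability of absorption at Resolved starting from transient state s. Then h(Resolved) = 1 and h(Tier 1) = 0. By first-step analysis:
h(Tier 3) = 0.3·h(Tier 3) + 0.3·0 + 0.1·h(Escalated) + 0.3·1
h(Escalated) = 0.15·h(Tier 3) + 0.35·0 + 0.3·h(Escalated) + 0.2·1
Solving: h(Tier 3) = 0.4842, h(Escalated) = 0.3895.
Starting from Escalated, the probability is 0.3895.

0.3895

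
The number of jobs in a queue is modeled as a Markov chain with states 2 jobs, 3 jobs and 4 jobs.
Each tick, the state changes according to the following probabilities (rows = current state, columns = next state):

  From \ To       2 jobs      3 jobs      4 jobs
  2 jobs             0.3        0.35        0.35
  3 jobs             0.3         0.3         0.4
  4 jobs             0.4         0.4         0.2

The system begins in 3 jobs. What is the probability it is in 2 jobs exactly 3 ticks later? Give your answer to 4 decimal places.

0.3305

Propagate the distribution vector 3 ticks from 3 jobs.
After 0 ticks: (0.0000, 1.0000, 0.0000)
After 1 tick: (0.3000, 0.3000, 0.4000)
After 2 ticks: (0.3400, 0.3550, 0.3050)
After 3 ticks: (0.3305, 0.3475, 0.3220)
P(in 2 jobs after 3 ticks) = 0.3305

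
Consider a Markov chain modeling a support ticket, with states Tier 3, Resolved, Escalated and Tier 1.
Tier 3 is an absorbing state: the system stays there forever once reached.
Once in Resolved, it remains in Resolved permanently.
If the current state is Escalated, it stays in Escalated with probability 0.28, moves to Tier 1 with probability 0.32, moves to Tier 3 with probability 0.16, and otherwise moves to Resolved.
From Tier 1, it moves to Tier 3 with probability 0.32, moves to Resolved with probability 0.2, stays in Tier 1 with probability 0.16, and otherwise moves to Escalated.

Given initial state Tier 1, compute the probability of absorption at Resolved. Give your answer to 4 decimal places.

Let h(s) be the probability of absorption at Resolved starting from transient state s. Then h(Resolved) = 1 and h(Tier 3) = 0. By first-step analysis:
h(Escalated) = 0.16·0 + 0.24·1 + 0.28·h(Escalated) + 0.32·h(Tier 1)
h(Tier 1) = 0.32·0 + 0.2·1 + 0.32·h(Escalated) + 0.16·h(Tier 1)
Solving: h(Escalated) = 0.5287, h(Tier 1) = 0.4395.
Starting from Tier 1, the probability is 0.4395.

0.4395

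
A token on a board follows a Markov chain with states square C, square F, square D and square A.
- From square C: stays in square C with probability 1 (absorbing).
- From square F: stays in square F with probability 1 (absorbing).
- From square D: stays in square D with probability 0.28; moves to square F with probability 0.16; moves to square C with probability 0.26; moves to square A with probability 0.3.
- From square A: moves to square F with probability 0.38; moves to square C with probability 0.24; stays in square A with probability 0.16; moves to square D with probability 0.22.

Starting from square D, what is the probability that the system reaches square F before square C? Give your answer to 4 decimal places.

Let h(s) be the probability of absorption at square F starting from transient state s. Then h(square F) = 1 and h(square C) = 0. By first-step analysis:
h(square D) = 0.26·0 + 0.16·1 + 0.28·h(square D) + 0.3·h(square A)
h(square A) = 0.24·0 + 0.38·1 + 0.22·h(square D) + 0.16·h(square A)
Solving: h(square D) = 0.4610, h(square A) = 0.5731.
Starting from square D, the probability is 0.4610.

0.4610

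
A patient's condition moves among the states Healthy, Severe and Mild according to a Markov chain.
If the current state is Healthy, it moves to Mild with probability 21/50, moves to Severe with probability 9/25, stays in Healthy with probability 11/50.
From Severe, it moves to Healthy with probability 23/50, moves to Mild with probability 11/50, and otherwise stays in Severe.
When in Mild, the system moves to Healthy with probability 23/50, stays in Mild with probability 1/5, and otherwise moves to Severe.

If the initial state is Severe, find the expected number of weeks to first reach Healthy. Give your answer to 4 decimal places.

Let t(s) be the expected number of weeks to first reach Healthy from state s, with t(Healthy) = 0. Conditioning on the first week:
t(Severe) = 1 + 0.32·t(Severe) + 0.22·t(Mild)
t(Mild) = 1 + 0.34·t(Severe) + 0.2·t(Mild)
Solving: t(Severe) = 2.1739, t(Mild) = 2.1739.
Expected weeks from Severe to Healthy: 2.1739.

2.1739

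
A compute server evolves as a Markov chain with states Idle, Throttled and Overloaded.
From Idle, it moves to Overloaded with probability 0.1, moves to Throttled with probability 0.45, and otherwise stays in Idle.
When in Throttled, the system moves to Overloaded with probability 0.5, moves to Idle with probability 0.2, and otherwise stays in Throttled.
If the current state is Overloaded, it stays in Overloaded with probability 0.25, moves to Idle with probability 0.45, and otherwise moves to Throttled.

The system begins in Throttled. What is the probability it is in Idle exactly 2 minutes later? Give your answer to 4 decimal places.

0.3750

Sum over the intermediate state after 1 minute:
P = P(Throttled→Idle)·P(Idle→Idle) + P(Throttled→Throttled)·P(Throttled→Idle) + P(Throttled→Overloaded)·P(Overloaded→Idle)
  = 0.2×0.45 + 0.3×0.2 + 0.5×0.45
  = 0.0900 + 0.0600 + 0.2250 = 0.3750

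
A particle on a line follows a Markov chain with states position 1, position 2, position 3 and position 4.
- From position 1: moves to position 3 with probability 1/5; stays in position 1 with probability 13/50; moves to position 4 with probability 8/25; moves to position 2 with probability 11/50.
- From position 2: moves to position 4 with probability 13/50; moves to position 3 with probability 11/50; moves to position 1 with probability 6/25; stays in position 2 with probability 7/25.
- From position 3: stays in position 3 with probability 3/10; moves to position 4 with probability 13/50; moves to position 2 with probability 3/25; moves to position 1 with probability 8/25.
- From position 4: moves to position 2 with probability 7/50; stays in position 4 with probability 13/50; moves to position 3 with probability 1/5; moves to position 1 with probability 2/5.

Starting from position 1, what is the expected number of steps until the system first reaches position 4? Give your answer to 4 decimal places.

Let t(s) be the expected number of steps to first reach position 4 from state s, with t(position 4) = 0. Conditioning on the first step:
t(position 1) = 1 + 0.26·t(position 1) + 0.22·t(position 2) + 0.2·t(position 3)
t(position 2) = 1 + 0.24·t(position 1) + 0.28·t(position 2) + 0.22·t(position 3)
t(position 3) = 1 + 0.32·t(position 1) + 0.12·t(position 2) + 0.3·t(position 3)
Solving: t(position 1) = 3.4038, t(position 2) = 3.6253, t(position 3) = 3.6061.
Expected steps from position 1 to position 4: 3.4038.

3.4038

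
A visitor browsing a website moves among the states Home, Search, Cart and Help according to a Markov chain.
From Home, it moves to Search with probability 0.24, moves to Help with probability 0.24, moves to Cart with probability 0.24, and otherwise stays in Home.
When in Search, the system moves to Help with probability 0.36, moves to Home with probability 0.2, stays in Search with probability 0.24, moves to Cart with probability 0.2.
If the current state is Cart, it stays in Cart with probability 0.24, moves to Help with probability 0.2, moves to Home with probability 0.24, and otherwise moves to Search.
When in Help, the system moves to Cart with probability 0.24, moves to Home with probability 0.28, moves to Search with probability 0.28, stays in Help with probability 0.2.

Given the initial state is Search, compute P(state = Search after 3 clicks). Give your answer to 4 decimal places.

0.2683

Propagate the distribution vector 3 clicks from Search.
After 0 clicks: (0.0000, 1.0000, 0.0000, 0.0000)
After 1 click: (0.2000, 0.2400, 0.2000, 0.3600)
After 2 clicks: (0.2528, 0.2704, 0.2304, 0.2464)
After 3 clicks: (0.2492, 0.2683, 0.2292, 0.2534)
P(in Search after 3 clicks) = 0.2683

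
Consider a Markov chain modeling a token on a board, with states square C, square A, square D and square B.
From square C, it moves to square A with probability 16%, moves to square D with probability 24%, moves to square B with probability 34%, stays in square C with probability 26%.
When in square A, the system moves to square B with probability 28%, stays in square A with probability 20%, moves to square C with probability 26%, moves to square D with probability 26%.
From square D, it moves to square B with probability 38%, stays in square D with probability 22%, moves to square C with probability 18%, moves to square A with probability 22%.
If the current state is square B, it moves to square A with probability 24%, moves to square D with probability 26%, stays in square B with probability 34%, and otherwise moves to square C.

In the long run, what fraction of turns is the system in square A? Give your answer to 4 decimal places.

Let the stationary distribution be π with π = πP and π_1 + π_2 + π_3 + π_4 = 1.
π_1 = 0.26·π_1 + 0.26·π_2 + 0.18·π_3 + 0.16·π_4
π_2 = 0.16·π_1 + 0.2·π_2 + 0.22·π_3 + 0.24·π_4
π_3 = 0.24·π_1 + 0.26·π_2 + 0.22·π_3 + 0.26·π_4
Solving with the normalization constraint gives π = (0.2066, 0.2101, 0.2460, 0.3372).
So the stationary probability of square A is 0.2101.

0.2101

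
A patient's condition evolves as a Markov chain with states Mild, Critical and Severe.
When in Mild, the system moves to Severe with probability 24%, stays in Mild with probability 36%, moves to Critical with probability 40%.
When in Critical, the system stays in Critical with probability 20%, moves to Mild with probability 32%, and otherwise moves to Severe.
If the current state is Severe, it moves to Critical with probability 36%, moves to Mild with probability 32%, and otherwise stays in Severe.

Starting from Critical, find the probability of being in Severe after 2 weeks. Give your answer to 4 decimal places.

Sum over the intermediate state after 1 week:
P = P(Critical→Mild)·P(Mild→Severe) + P(Critical→Critical)·P(Critical→Severe) + P(Critical→Severe)·P(Severe→Severe)
  = 0.32×0.24 + 0.2×0.48 + 0.48×0.32
  = 0.0768 + 0.0960 + 0.1536 = 0.3264

0.3264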